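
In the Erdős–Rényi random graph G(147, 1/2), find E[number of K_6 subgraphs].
E[# K_6] = C(147, 6) · (1/2)^C(6, 2) = 12638413788 / 2^15 = 3159603447/8192 ≈ 385693.780151

For each 6-subset S of vertices (there are C(147, 6) = 12638413788 such S), let X_S = 1 if S induces a K_6 (all C(6, 2) = 15 edges present). Then P(X_S = 1) = (1/2)^15 = 1/32768. By linearity of expectation, E[# K_6] = C(147, 6) · (1/2)^15 = 12638413788 / 32768 = 3159603447/8192 ≈ 385693.780151.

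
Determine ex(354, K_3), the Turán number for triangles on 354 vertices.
ex(354, K_3) = ⌊354^2/4⌋ = 31329

Mantel (1907): a triangle-free graph on n vertices has at most ⌊n^2/4⌋ edges, with equality for the complete bipartite graph K_{⌊n/2⌋, ⌈n/2⌉}. For n = 354: ⌊354^2/4⌋ = ⌊125316/4⌋ = 31329. The extremal graph is K_{177, 177}, which has 177·177 = 31329 edges.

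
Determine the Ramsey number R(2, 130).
R(2, 130) = 130

R(2, k) = k for all k ≥ 2: in a 2-colouring of K_k, either some edge is red (a red K_2) or all edges are blue (a blue K_k). And K_{129} coloured all-blue has no blue K_130, so R(2, 130) > 129. Hence R(2, 130) = 130.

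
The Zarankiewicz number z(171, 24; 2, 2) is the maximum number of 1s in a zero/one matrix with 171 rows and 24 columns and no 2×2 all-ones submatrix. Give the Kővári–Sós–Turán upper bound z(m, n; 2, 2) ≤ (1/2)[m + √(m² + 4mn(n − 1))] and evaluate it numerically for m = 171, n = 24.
z(171, 24; 2, 2) ≤ (1/2)[171 + √(171² + 4·171·24·23)] = (1/2)[171 + √406809] = 404.4079

Kővári–Sós–Turán: let r_1, ..., r_171 be the row sums and z = Σ r_i the total number of 1s. Each pair of columns can share at most one row with both entries 1 (else a 2×2 all-ones block appears), so Σ_i C(r_i, 2) ≤ C(24, 2) = 276. By convexity Σ_i C(r_i, 2) ≥ 171·C(z/171, 2) = z(z − 171)/(2·171), giving z² − 171z − 171·24·23 ≤ 0 and hence z ≤ (1/2)[171 + √(29241 + 4·94392)] = (1/2)[171 + √406809] ≈ (1/2)(171 + 637.8158) = 404.4079.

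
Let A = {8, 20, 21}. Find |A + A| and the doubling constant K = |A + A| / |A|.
K = |A + A| / |A| = 6/3 = 2

Enumerate A + A = {a + b : a, b ∈ A}. With |A| = 3, there are |A|^2 = 9 ordered sum pairs; collecting distinct values, A + A = {16, 28, 29, 40, 41, 42}, so |A + A| = 6. Thus K = 6/3 = 2. For comparison, the minimum possible |A + A| over all 3-element sets is 2·3 − 1 = 5 (so min K = 5/3), attained only by arithmetic progressions.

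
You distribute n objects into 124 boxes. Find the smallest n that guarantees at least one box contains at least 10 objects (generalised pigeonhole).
n = (10 − 1)·124 + 1 = 1117

By the generalised pigeonhole principle, to guarantee some box contains ≥ r objects we need more than (r − 1) · k objects total. Threshold: n = (r − 1) · k + 1. With r = 10 and k = 124: n = 9 · 124 + 1 = 1116 + 1 = 1117. For n = 1116 = 9 · 124, we can put exactly 9 objects in every box, avoiding 10 in any single one — so 1117 is tight.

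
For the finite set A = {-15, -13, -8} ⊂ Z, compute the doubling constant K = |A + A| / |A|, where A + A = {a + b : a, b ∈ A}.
K = |A + A| / |A| = 6/3 = 2

Enumerate A + A = {a + b : a, b ∈ A}. With |A| = 3, there are |A|^2 = 9 ordered sum pairs; collecting distinct values, A + A = {-30, -28, -26, -23, -21, -16}, so |A + A| = 6. Thus K = 6/3 = 2. For comparison, the minimum possible |A + A| over all 3-element sets is 2·3 − 1 = 5 (so min K = 5/3), attained only by arithmetic progressions.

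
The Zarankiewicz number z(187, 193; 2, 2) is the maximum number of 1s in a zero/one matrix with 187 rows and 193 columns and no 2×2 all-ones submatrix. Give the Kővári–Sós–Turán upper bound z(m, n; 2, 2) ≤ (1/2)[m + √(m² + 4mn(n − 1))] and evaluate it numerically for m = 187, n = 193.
z(187, 193; 2, 2) ≤ (1/2)[187 + √(187² + 4·187·193·192)] = (1/2)[187 + √27752857] = 2727.549

Kővári–Sós–Turán: let r_1, ..., r_187 be the row sums and z = Σ r_i the total number of 1s. Each pair of columns can share at most one row with both entries 1 (else a 2×2 all-ones block appears), so Σ_i C(r_i, 2) ≤ C(193, 2) = 18528. By convexity Σ_i C(r_i, 2) ≥ 187·C(z/187, 2) = z(z − 187)/(2·187), giving z² − 187z − 187·193·192 ≤ 0 and hence z ≤ (1/2)[187 + √(34969 + 4·6929472)] = (1/2)[187 + √27752857] ≈ (1/2)(187 + 5268.098) = 2727.549.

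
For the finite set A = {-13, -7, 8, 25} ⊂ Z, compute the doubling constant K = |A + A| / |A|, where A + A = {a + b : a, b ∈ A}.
K = |A + A| / |A| = 10/4 = 5/2

Enumerate A + A = {a + b : a, b ∈ A}. With |A| = 4, there are |A|^2 = 16 ordered sum pairs; collecting distinct values, A + A = {-26, -20, -14, -5, 1, 12, 16, 18, 33, 50}, so |A + A| = 10. Thus K = 10/4 = 5/2. For comparison, the minimum possible |A + A| over all 4-element sets is 2·4 − 1 = 7 (so min K = 7/4), attained only by arithmetic progressions.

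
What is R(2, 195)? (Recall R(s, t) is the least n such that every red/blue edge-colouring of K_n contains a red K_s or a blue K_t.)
R(2, 195) = 195

R(2, k) = k for all k ≥ 2: in a 2-colouring of K_k, either some edge is red (a red K_2) or all edges are blue (a blue K_k). And K_{194} coloured all-blue has no blue K_195, so R(2, 195) > 194. Hence R(2, 195) = 195.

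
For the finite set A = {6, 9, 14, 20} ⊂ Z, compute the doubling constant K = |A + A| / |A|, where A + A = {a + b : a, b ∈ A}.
K = |A + A| / |A| = 10/4 = 5/2

Enumerate A + A = {a + b : a, b ∈ A}. With |A| = 4, there are |A|^2 = 16 ordered sum pairs; collecting distinct values, A + A = {12, 15, 18, 20, 23, 26, 28, 29, 34, 40}, so |A + A| = 10. Thus K = 10/4 = 5/2. For comparison, the minimum possible |A + A| over all 4-element sets is 2·4 − 1 = 7 (so min K = 7/4), attained only by arithmetic progressions.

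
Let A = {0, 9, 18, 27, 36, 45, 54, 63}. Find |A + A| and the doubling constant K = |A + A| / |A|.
K = |A + A| / |A| = 15/8

Enumerate A + A = {a + b : a, b ∈ A}. With |A| = 8, there are |A|^2 = 64 ordered sum pairs; collecting distinct values, A + A = {0, 9, 18, 27, 36, 45, 54, 63, 72, 81, 90, 99, 108, 117, 126}, so |A + A| = 15. Thus K = 15/8. Here |A + A| = 2|A| − 1 = 15, the minimum possible — so K = 15/8 is minimal, which holds iff A is an arithmetic progression.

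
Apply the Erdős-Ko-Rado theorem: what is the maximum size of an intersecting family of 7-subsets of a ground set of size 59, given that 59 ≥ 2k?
max |F| = C(58, 6) = 40475358

The Erdős-Ko-Rado theorem states: for n ≥ 2k, an intersecting family of k-subsets of an n-element set has size at most C(n − 1, k − 1), with equality for 'star' families {A ⊆ [n] : |A| = k, i ∈ A} (fix an element i). For n = 59, k = 7: C(58, 6) = 40475358.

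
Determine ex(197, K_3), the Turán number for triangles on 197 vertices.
ex(197, K_3) = ⌊197^2/4⌋ = 9702

Mantel (1907): a triangle-free graph on n vertices has at most ⌊n^2/4⌋ edges, with equality for the complete bipartite graph K_{⌊n/2⌋, ⌈n/2⌉}. For n = 197: ⌊197^2/4⌋ = ⌊38809/4⌋ = 9702. The extremal graph is K_{98, 99}, which has 98·99 = 9702 edges.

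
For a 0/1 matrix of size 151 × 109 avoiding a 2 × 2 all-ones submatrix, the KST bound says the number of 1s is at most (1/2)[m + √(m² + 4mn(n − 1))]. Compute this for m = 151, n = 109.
z(151, 109; 2, 2) ≤ (1/2)[151 + √(151² + 4·151·109·108)] = (1/2)[151 + √7133089] = 1410.8922

Kővári–Sós–Turán: let r_1, ..., r_151 be the row sums and z = Σ r_i the total number of 1s. Each pair of columns can share at most one row with both entries 1 (else a 2×2 all-ones block appears), so Σ_i C(r_i, 2) ≤ C(109, 2) = 5886. By convexity Σ_i C(r_i, 2) ≥ 151·C(z/151, 2) = z(z − 151)/(2·151), giving z² − 151z − 151·109·108 ≤ 0 and hence z ≤ (1/2)[151 + √(22801 + 4·1777572)] = (1/2)[151 + √7133089] ≈ (1/2)(151 + 2670.7843) = 1410.8922.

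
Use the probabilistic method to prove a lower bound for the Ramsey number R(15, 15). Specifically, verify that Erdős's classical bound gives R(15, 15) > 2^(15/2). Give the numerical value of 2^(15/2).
2^(15/2) = 181.0193; so R(15, 15) > 181.0193

Colour each edge of K_n uniformly at random with red/blue. The expected number of monochromatic K_15 is C(n, 15) · 2 · 2^(−C(15,2)). If C(n, 15) · 2^(1 − C(15,2)) < 1, then with positive probability no monochromatic K_15 exists, so R(15, 15) > n. The standard estimate C(n, 15) ≤ n^15/15! shows this inequality holds whenever n ≤ 2^(15/2) (since 15! · 2^(C(15,2) − 1) > 2^(15^2/2) ≥ n^15). Hence R(15, 15) > 2^(15/2) = 181.0193.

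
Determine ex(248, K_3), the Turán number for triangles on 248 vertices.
ex(248, K_3) = ⌊248^2/4⌋ = 15376

Mantel (1907): a triangle-free graph on n vertices has at most ⌊n^2/4⌋ edges, with equality for the complete bipartite graph K_{⌊n/2⌋, ⌈n/2⌉}. For n = 248: ⌊248^2/4⌋ = ⌊61504/4⌋ = 15376. The extremal graph is K_{124, 124}, which has 124·124 = 15376 edges.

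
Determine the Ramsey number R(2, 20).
R(2, 20) = 20

R(2, k) = k for all k ≥ 2: in a 2-colouring of K_k, either some edge is red (a red K_2) or all edges are blue (a blue K_k). And K_{19} coloured all-blue has no blue K_20, so R(2, 20) > 19. Hence R(2, 20) = 20.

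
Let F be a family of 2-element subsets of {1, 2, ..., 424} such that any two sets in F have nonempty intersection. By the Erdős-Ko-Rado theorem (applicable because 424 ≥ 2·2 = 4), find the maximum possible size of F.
max |F| = C(423, 1) = 423

The Erdős-Ko-Rado theorem states: for n ≥ 2k, an intersecting family of k-subsets of an n-element set has size at most C(n − 1, k − 1), with equality for 'star' families {A ⊆ [n] : |A| = k, i ∈ A} (fix an element i). For n = 424, k = 2: C(423, 1) = 423.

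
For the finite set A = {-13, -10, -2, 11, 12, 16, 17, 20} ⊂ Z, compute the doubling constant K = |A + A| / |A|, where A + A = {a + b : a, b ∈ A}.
K = |A + A| / |A| = 32/8 = 4

Enumerate A + A = {a + b : a, b ∈ A}. With |A| = 8, there are |A|^2 = 64 ordered sum pairs; collecting distinct values, A + A = {-26, -23, -20, -15, -12, -4, -2, -1, 1, 2, 3, 4, 6, 7, 9, 10, 14, 15, 18, 22, 23, 24, 27, 28, 29, 31, 32, 33, 34, 36, 37, 40}, so |A + A| = 32. Thus K = 32/8 = 4. For comparison, the minimum possible |A + A| over all 8-element sets is 2·8 − 1 = 15 (so min K = 15/8), attained only by arithmetic progressions.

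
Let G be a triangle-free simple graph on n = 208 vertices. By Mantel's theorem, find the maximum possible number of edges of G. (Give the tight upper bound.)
ex(208, K_3) = ⌊208^2/4⌋ = 10816

Mantel (1907): a triangle-free graph on n vertices has at most ⌊n^2/4⌋ edges, with equality for the complete bipartite graph K_{⌊n/2⌋, ⌈n/2⌉}. For n = 208: ⌊208^2/4⌋ = ⌊43264/4⌋ = 10816. The extremal graph is K_{104, 104}, which has 104·104 = 10816 edges.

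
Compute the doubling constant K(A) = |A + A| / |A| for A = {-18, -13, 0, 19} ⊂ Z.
K = |A + A| / |A| = 10/4 = 5/2

Enumerate A + A = {a + b : a, b ∈ A}. With |A| = 4, there are |A|^2 = 16 ordered sum pairs; collecting distinct values, A + A = {-36, -31, -26, -18, -13, 0, 1, 6, 19, 38}, so |A + A| = 10. Thus K = 10/4 = 5/2. For comparison, the minimum possible |A + A| over all 4-element sets is 2·4 − 1 = 7 (so min K = 7/4), attained only by arithmetic progressions.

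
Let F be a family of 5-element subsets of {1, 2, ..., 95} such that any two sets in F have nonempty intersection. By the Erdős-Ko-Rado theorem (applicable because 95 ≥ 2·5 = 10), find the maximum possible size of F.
max |F| = C(94, 4) = 3049501

Erdős-Ko-Rado (1961): when n ≥ 2k, max |F| = C(n−1, k−1). The bound is attained by the star {A : i ∈ A} for any fixed i ∈ [n]. Here C(95−1, 5−1) = C(94, 4) = 3049501.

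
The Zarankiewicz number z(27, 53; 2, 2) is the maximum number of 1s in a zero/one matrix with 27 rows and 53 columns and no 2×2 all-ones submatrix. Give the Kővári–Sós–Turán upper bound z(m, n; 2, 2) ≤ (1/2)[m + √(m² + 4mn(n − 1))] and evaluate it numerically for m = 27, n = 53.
z(27, 53; 2, 2) ≤ (1/2)[27 + √(27² + 4·27·53·52)] = (1/2)[27 + √298377] = 286.6195

Kővári–Sós–Turán: let r_1, ..., r_27 be the row sums and z = Σ r_i the total number of 1s. Each pair of columns can share at most one row with both entries 1 (else a 2×2 all-ones block appears), so Σ_i C(r_i, 2) ≤ C(53, 2) = 1378. By convexity Σ_i C(r_i, 2) ≥ 27·C(z/27, 2) = z(z − 27)/(2·27), giving z² − 27z − 27·53·52 ≤ 0 and hence z ≤ (1/2)[27 + √(729 + 4·74412)] = (1/2)[27 + √298377] ≈ (1/2)(27 + 546.239) = 286.6195.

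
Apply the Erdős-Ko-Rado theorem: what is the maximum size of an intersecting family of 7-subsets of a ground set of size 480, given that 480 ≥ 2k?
max |F| = C(479, 6) = 16256542982505

The Erdős-Ko-Rado theorem states: for n ≥ 2k, an intersecting family of k-subsets of an n-element set has size at most C(n − 1, k − 1), with equality for 'star' families {A ⊆ [n] : |A| = k, i ∈ A} (fix an element i). For n = 480, k = 7: C(479, 6) = 16256542982505.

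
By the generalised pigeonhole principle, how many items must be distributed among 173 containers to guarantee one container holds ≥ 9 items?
n = (9 − 1)·173 + 1 = 1385

By the generalised pigeonhole principle, to guarantee some box contains ≥ r objects we need more than (r − 1) · k objects total. Threshold: n = (r − 1) · k + 1. With r = 9 and k = 173: n = 8 · 173 + 1 = 1384 + 1 = 1385. For n = 1384 = 8 · 173, we can put exactly 8 objects in every box, avoiding 9 in any single one — so 1385 is tight.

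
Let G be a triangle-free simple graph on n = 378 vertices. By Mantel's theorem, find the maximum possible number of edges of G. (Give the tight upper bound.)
ex(378, K_3) = ⌊378^2/4⌋ = 35721

Mantel (1907): a triangle-free graph on n vertices has at most ⌊n^2/4⌋ edges, with equality for the complete bipartite graph K_{⌊n/2⌋, ⌈n/2⌉}. For n = 378: ⌊378^2/4⌋ = ⌊142884/4⌋ = 35721. The extremal graph is K_{189, 189}, which has 189·189 = 35721 edges.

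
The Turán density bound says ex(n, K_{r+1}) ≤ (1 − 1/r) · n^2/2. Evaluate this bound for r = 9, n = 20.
Turán density bound = (8/9) · 20^2/2 = 1600/9 ≈ 177.7778

Turán's theorem: ex(n, K_{r+1}) is achieved by the complete r-partite Turán graph T(n, r) with parts as balanced as possible, and is at most (1 − 1/r) · n^2/2. For r = 9, n = 20: the density bound is (8/9) · 400/2 = 1600/9 ≈ 177.7778. The integer-valued extremum is e(T(20, 9)) = 177, which is strictly less than the density bound 1600/9 since 9 ∤ 20 (the parts of T(20, 9) cannot all be equal).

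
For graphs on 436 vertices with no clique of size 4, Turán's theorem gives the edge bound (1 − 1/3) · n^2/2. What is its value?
Turán density bound = (2/3) · 436^2/2 = 190096/3 ≈ 63365.3333

Turán's theorem: ex(n, K_{r+1}) is achieved by the complete r-partite Turán graph T(n, r) with parts as balanced as possible, and is at most (1 − 1/r) · n^2/2. For r = 3, n = 436: the density bound is (2/3) · 190096/2 = 190096/3 ≈ 63365.3333. The integer-valued extremum is e(T(436, 3)) = 63365, which is strictly less than the density bound 190096/3 since 3 ∤ 436 (the parts of T(436, 3) cannot all be equal).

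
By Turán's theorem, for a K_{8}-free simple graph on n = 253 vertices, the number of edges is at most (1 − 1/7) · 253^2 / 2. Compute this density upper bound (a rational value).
Turán density bound = (6/7) · 253^2/2 = 192027/7 ≈ 27432.4286

Turán's theorem: ex(n, K_{r+1}) is achieved by the complete r-partite Turán graph T(n, r) with parts as balanced as possible, and is at most (1 − 1/r) · n^2/2. For r = 7, n = 253: the density bound is (6/7) · 64009/2 = 192027/7 ≈ 27432.4286. The integer-valued extremum is e(T(253, 7)) = 27432, which is strictly less than the density bound 192027/7 since 7 ∤ 253 (the parts of T(253, 7) cannot all be equal).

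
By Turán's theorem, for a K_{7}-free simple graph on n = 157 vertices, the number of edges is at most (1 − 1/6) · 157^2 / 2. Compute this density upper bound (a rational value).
Turán density bound = (5/6) · 157^2/2 = 123245/12 ≈ 10270.4167

Turán's theorem: ex(n, K_{r+1}) is achieved by the complete r-partite Turán graph T(n, r) with parts as balanced as possible, and is at most (1 − 1/r) · n^2/2. For r = 6, n = 157: the density bound is (5/6) · 24649/2 = 123245/12 ≈ 10270.4167. The integer-valued extremum is e(T(157, 6)) = 10270, which is strictly less than the density bound 123245/12 since 6 ∤ 157 (the parts of T(157, 6) cannot all be equal).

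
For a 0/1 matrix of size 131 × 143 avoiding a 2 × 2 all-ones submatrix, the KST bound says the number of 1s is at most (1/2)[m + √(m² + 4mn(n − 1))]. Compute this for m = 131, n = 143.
z(131, 143; 2, 2) ≤ (1/2)[131 + √(131² + 4·131·143·142)] = (1/2)[131 + √10657505] = 1697.7917

Kővári–Sós–Turán: let r_1, ..., r_131 be the row sums and z = Σ r_i the total number of 1s. Each pair of columns can share at most one row with both entries 1 (else a 2×2 all-ones block appears), so Σ_i C(r_i, 2) ≤ C(143, 2) = 10153. By convexity Σ_i C(r_i, 2) ≥ 131·C(z/131, 2) = z(z − 131)/(2·131), giving z² − 131z − 131·143·142 ≤ 0 and hence z ≤ (1/2)[131 + √(17161 + 4·2660086)] = (1/2)[131 + √10657505] ≈ (1/2)(131 + 3264.5834) = 1697.7917.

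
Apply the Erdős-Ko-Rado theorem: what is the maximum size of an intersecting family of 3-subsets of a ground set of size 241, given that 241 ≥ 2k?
max |F| = C(240, 2) = 28680

The Erdős-Ko-Rado theorem states: for n ≥ 2k, an intersecting family of k-subsets of an n-element set has size at most C(n − 1, k − 1), with equality for 'star' families {A ⊆ [n] : |A| = k, i ∈ A} (fix an element i). For n = 241, k = 3: C(240, 2) = 28680.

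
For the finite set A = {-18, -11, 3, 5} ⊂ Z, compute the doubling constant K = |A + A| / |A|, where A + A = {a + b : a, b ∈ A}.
K = |A + A| / |A| = 10/4 = 5/2

Enumerate A + A = {a + b : a, b ∈ A}. With |A| = 4, there are |A|^2 = 16 ordered sum pairs; collecting distinct values, A + A = {-36, -29, -22, -15, -13, -8, -6, 6, 8, 10}, so |A + A| = 10. Thus K = 10/4 = 5/2. For comparison, the minimum possible |A + A| over all 4-element sets is 2·4 − 1 = 7 (so min K = 7/4), attained only by arithmetic progressions.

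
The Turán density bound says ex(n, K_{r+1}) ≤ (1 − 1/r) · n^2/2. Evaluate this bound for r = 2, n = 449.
Turán density bound = (1/2) · 449^2/2 = 201601/4 ≈ 50400.25

Turán's theorem: ex(n, K_{r+1}) is achieved by the complete r-partite Turán graph T(n, r) with parts as balanced as possible, and is at most (1 − 1/r) · n^2/2. For r = 2, n = 449: the density bound is (1/2) · 201601/2 = 201601/4 ≈ 50400.25. The integer-valued extremum is e(T(449, 2)) = 50400, which is strictly less than the density bound 201601/4 since 2 ∤ 449 (the parts of T(449, 2) cannot all be equal).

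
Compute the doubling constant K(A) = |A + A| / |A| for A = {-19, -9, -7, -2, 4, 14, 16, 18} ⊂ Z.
K = |A + A| / |A| = 31/8

Enumerate A + A = {a + b : a, b ∈ A}. With |A| = 8, there are |A|^2 = 64 ordered sum pairs; collecting distinct values, A + A = {-38, -28, -26, -21, -18, -16, -15, -14, -11, -9, -5, -4, -3, -1, 2, 5, 7, 8, 9, 11, 12, 14, 16, 18, 20, 22, 28, 30, 32, 34, 36}, so |A + A| = 31. Thus K = 31/8. For comparison, the minimum possible |A + A| over all 8-element sets is 2·8 − 1 = 15 (so min K = 15/8), attained only by arithmetic progressions.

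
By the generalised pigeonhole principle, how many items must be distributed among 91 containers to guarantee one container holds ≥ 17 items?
n = (17 − 1)·91 + 1 = 1457

By the generalised pigeonhole principle, to guarantee some box contains ≥ r objects we need more than (r − 1) · k objects total. Threshold: n = (r − 1) · k + 1. With r = 17 and k = 91: n = 16 · 91 + 1 = 1456 + 1 = 1457. For n = 1456 = 16 · 91, we can put exactly 16 objects in every box, avoiding 17 in any single one — so 1457 is tight.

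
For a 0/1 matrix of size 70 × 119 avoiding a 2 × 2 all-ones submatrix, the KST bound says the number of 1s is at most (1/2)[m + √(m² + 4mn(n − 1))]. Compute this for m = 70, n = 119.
z(70, 119; 2, 2) ≤ (1/2)[70 + √(70² + 4·70·119·118)] = (1/2)[70 + √3936660] = 1027.0509

Kővári–Sós–Turán: let r_1, ..., r_70 be the row sums and z = Σ r_i the total number of 1s. Each pair of columns can share at most one row with both entries 1 (else a 2×2 all-ones block appears), so Σ_i C(r_i, 2) ≤ C(119, 2) = 7021. By convexity Σ_i C(r_i, 2) ≥ 70·C(z/70, 2) = z(z − 70)/(2·70), giving z² − 70z − 70·119·118 ≤ 0 and hence z ≤ (1/2)[70 + √(4900 + 4·982940)] = (1/2)[70 + √3936660] ≈ (1/2)(70 + 1984.1018) = 1027.0509.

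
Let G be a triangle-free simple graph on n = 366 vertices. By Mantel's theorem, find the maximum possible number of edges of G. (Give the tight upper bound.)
ex(366, K_3) = ⌊366^2/4⌋ = 33489

Mantel (1907): a triangle-free graph on n vertices has at most ⌊n^2/4⌋ edges, with equality for the complete bipartite graph K_{⌊n/2⌋, ⌈n/2⌉}. For n = 366: ⌊366^2/4⌋ = ⌊133956/4⌋ = 33489. The extremal graph is K_{183, 183}, which has 183·183 = 33489 edges.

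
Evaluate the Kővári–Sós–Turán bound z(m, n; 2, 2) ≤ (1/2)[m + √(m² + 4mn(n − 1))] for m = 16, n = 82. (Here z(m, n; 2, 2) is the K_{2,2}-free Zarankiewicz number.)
z(16, 82; 2, 2) ≤ (1/2)[16 + √(16² + 4·16·82·81)] = (1/2)[16 + √425344] = 334.092

Kővári–Sós–Turán: let r_1, ..., r_16 be the row sums and z = Σ r_i the total number of 1s. Each pair of columns can share at most one row with both entries 1 (else a 2×2 all-ones block appears), so Σ_i C(r_i, 2) ≤ C(82, 2) = 3321. By convexity Σ_i C(r_i, 2) ≥ 16·C(z/16, 2) = z(z − 16)/(2·16), giving z² − 16z − 16·82·81 ≤ 0 and hence z ≤ (1/2)[16 + √(256 + 4·106272)] = (1/2)[16 + √425344] ≈ (1/2)(16 + 652.184) = 334.092.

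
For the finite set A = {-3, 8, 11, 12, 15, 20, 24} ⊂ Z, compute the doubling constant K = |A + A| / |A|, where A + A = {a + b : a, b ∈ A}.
K = |A + A| / |A| = 25/7

Enumerate A + A = {a + b : a, b ∈ A}. With |A| = 7, there are |A|^2 = 49 ordered sum pairs; collecting distinct values, A + A = {-6, 5, 8, 9, 12, 16, 17, 19, 20, 21, 22, 23, 24, 26, 27, 28, 30, 31, 32, 35, 36, 39, 40, 44, 48}, so |A + A| = 25. Thus K = 25/7. For comparison, the minimum possible |A + A| over all 7-element sets is 2·7 − 1 = 13 (so min K = 13/7), attained only by arithmetic progressions.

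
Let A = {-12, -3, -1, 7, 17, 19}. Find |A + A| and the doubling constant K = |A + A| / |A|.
K = |A + A| / |A| = 19/6

Enumerate A + A = {a + b : a, b ∈ A}. With |A| = 6, there are |A|^2 = 36 ordered sum pairs; collecting distinct values, A + A = {-24, -15, -13, -6, -5, -4, -2, 4, 5, 6, 7, 14, 16, 18, 24, 26, 34, 36, 38}, so |A + A| = 19. Thus K = 19/6. For comparison, the minimum possible |A + A| over all 6-element sets is 2·6 − 1 = 11 (so min K = 11/6), attained only by arithmetic progressions.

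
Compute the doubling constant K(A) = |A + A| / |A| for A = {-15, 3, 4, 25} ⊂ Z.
K = |A + A| / |A| = 10/4 = 5/2

Enumerate A + A = {a + b : a, b ∈ A}. With |A| = 4, there are |A|^2 = 16 ordered sum pairs; collecting distinct values, A + A = {-30, -12, -11, 6, 7, 8, 10, 28, 29, 50}, so |A + A| = 10. Thus K = 10/4 = 5/2. For comparison, the minimum possible |A + A| over all 4-element sets is 2·4 − 1 = 7 (so min K = 7/4), attained only by arithmetic progressions.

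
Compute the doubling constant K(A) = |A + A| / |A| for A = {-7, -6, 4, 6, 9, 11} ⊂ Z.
K = |A + A| / |A| = 20/6 = 10/3

Enumerate A + A = {a + b : a, b ∈ A}. With |A| = 6, there are |A|^2 = 36 ordered sum pairs; collecting distinct values, A + A = {-14, -13, -12, -3, -2, -1, 0, 2, 3, 4, 5, 8, 10, 12, 13, 15, 17, 18, 20, 22}, so |A + A| = 20. Thus K = 20/6 = 10/3. For comparison, the minimum possible |A + A| over all 6-element sets is 2·6 − 1 = 11 (so min K = 11/6), attained only by arithmetic progressions.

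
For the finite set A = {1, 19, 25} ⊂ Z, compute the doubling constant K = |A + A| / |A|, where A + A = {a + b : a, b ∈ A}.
K = |A + A| / |A| = 6/3 = 2

Enumerate A + A = {a + b : a, b ∈ A}. With |A| = 3, there are |A|^2 = 9 ordered sum pairs; collecting distinct values, A + A = {2, 20, 26, 38, 44, 50}, so |A + A| = 6. Thus K = 6/3 = 2. For comparison, the minimum possible |A + A| over all 3-element sets is 2·3 − 1 = 5 (so min K = 5/3), attained only by arithmetic progressions.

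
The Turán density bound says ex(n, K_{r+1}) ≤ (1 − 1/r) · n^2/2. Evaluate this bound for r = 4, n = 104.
Turán density bound = (3/4) · 104^2/2 = 4056

Turán's theorem: ex(n, K_{r+1}) is achieved by the complete r-partite Turán graph T(n, r) with parts as balanced as possible, and is at most (1 − 1/r) · n^2/2. For r = 4, n = 104: the density bound is (3/4) · 10816/2 = 4056. Since 4 ∣ 104, the Turán graph T(104, 4) has parts of equal size 26, and its edge count e(T(104, 4)) = 4056 attains the density bound exactly.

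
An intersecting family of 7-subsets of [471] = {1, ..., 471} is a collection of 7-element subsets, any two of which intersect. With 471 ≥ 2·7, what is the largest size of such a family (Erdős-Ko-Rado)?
max |F| = C(470, 6) = 14499058677285

Erdős-Ko-Rado (1961): when n ≥ 2k, max |F| = C(n−1, k−1). The bound is attained by the star {A : i ∈ A} for any fixed i ∈ [n]. Here C(471−1, 7−1) = C(470, 6) = 14499058677285.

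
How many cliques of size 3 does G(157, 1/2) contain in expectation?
E[# K_3] = C(157, 3) · (1/2)^C(3, 2) = 632710 / 2^3 = 316355/4 = 79088.75

For each 3-subset S of vertices (there are C(157, 3) = 632710 such S), let X_S = 1 if S induces a K_3 (all C(3, 2) = 3 edges present). Then P(X_S = 1) = (1/2)^3 = 1/8. By linearity of expectation, E[# K_3] = C(157, 3) · (1/2)^3 = 632710 / 8 = 316355/4 = 79088.75.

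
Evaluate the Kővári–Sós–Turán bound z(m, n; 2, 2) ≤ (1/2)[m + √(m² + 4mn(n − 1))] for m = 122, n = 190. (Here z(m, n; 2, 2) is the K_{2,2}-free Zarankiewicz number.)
z(122, 190; 2, 2) ≤ (1/2)[122 + √(122² + 4·122·190·189)] = (1/2)[122 + √17538964] = 2154.9773

Kővári–Sós–Turán: let r_1, ..., r_122 be the row sums and z = Σ r_i the total number of 1s. Each pair of columns can share at most one row with both entries 1 (else a 2×2 all-ones block appears), so Σ_i C(r_i, 2) ≤ C(190, 2) = 17955. By convexity Σ_i C(r_i, 2) ≥ 122·C(z/122, 2) = z(z − 122)/(2·122), giving z² − 122z − 122·190·189 ≤ 0 and hence z ≤ (1/2)[122 + √(14884 + 4·4381020)] = (1/2)[122 + √17538964] ≈ (1/2)(122 + 4187.9546) = 2154.9773.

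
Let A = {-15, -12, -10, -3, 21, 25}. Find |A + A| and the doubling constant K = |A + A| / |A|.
K = |A + A| / |A| = 21/6 = 7/2

Enumerate A + A = {a + b : a, b ∈ A}. With |A| = 6, there are |A|^2 = 36 ordered sum pairs; collecting distinct values, A + A = {-30, -27, -25, -24, -22, -20, -18, -15, -13, -6, 6, 9, 10, 11, 13, 15, 18, 22, 42, 46, 50}, so |A + A| = 21. Thus K = 21/6 = 7/2. For comparison, the minimum possible |A + A| over all 6-element sets is 2·6 − 1 = 11 (so min K = 11/6), attained only by arithmetic progressions.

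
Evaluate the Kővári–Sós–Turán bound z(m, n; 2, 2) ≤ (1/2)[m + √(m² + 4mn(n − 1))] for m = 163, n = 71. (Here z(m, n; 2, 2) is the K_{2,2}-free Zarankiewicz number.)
z(163, 71; 2, 2) ≤ (1/2)[163 + √(163² + 4·163·71·70)] = (1/2)[163 + √3267009] = 985.2435

Kővári–Sós–Turán: let r_1, ..., r_163 be the row sums and z = Σ r_i the total number of 1s. Each pair of columns can share at most one row with both entries 1 (else a 2×2 all-ones block appears), so Σ_i C(r_i, 2) ≤ C(71, 2) = 2485. By convexity Σ_i C(r_i, 2) ≥ 163·C(z/163, 2) = z(z − 163)/(2·163), giving z² − 163z − 163·71·70 ≤ 0 and hence z ≤ (1/2)[163 + √(26569 + 4·810110)] = (1/2)[163 + √3267009] ≈ (1/2)(163 + 1807.4869) = 985.2435.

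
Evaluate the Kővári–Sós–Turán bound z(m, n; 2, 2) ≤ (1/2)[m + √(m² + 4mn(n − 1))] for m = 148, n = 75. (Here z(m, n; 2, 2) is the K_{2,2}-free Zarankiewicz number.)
z(148, 75; 2, 2) ≤ (1/2)[148 + √(148² + 4·148·75·74)] = (1/2)[148 + √3307504] = 983.3272

Kővári–Sós–Turán: let r_1, ..., r_148 be the row sums and z = Σ r_i the total number of 1s. Each pair of columns can share at most one row with both entries 1 (else a 2×2 all-ones block appears), so Σ_i C(r_i, 2) ≤ C(75, 2) = 2775. By convexity Σ_i C(r_i, 2) ≥ 148·C(z/148, 2) = z(z − 148)/(2·148), giving z² − 148z − 148·75·74 ≤ 0 and hence z ≤ (1/2)[148 + √(21904 + 4·821400)] = (1/2)[148 + √3307504] ≈ (1/2)(148 + 1818.6544) = 983.3272.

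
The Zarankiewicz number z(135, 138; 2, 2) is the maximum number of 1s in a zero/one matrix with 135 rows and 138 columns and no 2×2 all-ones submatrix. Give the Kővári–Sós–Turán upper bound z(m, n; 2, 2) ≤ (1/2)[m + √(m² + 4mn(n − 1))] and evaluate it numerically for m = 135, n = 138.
z(135, 138; 2, 2) ≤ (1/2)[135 + √(135² + 4·135·138·137)] = (1/2)[135 + √10227465] = 1666.5204

Kővári–Sós–Turán: let r_1, ..., r_135 be the row sums and z = Σ r_i the total number of 1s. Each pair of columns can share at most one row with both entries 1 (else a 2×2 all-ones block appears), so Σ_i C(r_i, 2) ≤ C(138, 2) = 9453. By convexity Σ_i C(r_i, 2) ≥ 135·C(z/135, 2) = z(z − 135)/(2·135), giving z² − 135z − 135·138·137 ≤ 0 and hence z ≤ (1/2)[135 + √(18225 + 4·2552310)] = (1/2)[135 + √10227465] ≈ (1/2)(135 + 3198.0408) = 1666.5204.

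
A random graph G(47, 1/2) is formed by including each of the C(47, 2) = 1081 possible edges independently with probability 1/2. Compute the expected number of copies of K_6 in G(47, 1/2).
E[# K_6] = C(47, 6) · (1/2)^C(6, 2) = 10737573 / 2^15 ≈ 327.684723

For each 6-subset S of vertices (there are C(47, 6) = 10737573 such S), let X_S = 1 if S induces a K_6 (all C(6, 2) = 15 edges present). Then P(X_S = 1) = (1/2)^15 = 1/32768. By linearity of expectation, E[# K_6] = C(47, 6) · (1/2)^15 = 10737573 / 32768 ≈ 327.684723.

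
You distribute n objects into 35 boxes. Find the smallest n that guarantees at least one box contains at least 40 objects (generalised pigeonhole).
n = (40 − 1)·35 + 1 = 1366

By the generalised pigeonhole principle, to guarantee some box contains ≥ r objects we need more than (r − 1) · k objects total. Threshold: n = (r − 1) · k + 1. With r = 40 and k = 35: n = 39 · 35 + 1 = 1365 + 1 = 1366. For n = 1365 = 39 · 35, we can put exactly 39 objects in every box, avoiding 40 in any single one — so 1366 is tight.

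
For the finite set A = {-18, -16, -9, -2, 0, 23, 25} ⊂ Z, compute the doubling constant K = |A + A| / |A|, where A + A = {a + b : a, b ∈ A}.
K = |A + A| / |A| = 24/7

Enumerate A + A = {a + b : a, b ∈ A}. With |A| = 7, there are |A|^2 = 49 ordered sum pairs; collecting distinct values, A + A = {-36, -34, -32, -27, -25, -20, -18, -16, -11, -9, -4, -2, 0, 5, 7, 9, 14, 16, 21, 23, 25, 46, 48, 50}, so |A + A| = 24. Thus K = 24/7. For comparison, the minimum possible |A + A| over all 7-element sets is 2·7 − 1 = 13 (so min K = 13/7), attained only by arithmetic progressions.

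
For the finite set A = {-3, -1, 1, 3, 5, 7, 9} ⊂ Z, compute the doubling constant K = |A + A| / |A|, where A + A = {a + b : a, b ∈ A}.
K = |A + A| / |A| = 13/7

Enumerate A + A = {a + b : a, b ∈ A}. With |A| = 7, there are |A|^2 = 49 ordered sum pairs; collecting distinct values, A + A = {-6, -4, -2, 0, 2, 4, 6, 8, 10, 12, 14, 16, 18}, so |A + A| = 13. Thus K = 13/7. Here |A + A| = 2|A| − 1 = 13, the minimum possible — so K = 13/7 is minimal, which holds iff A is an arithmetic progression.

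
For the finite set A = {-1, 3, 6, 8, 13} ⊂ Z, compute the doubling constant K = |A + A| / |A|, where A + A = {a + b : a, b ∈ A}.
K = |A + A| / |A| = 13/5

Enumerate A + A = {a + b : a, b ∈ A}. With |A| = 5, there are |A|^2 = 25 ordered sum pairs; collecting distinct values, A + A = {-2, 2, 5, 6, 7, 9, 11, 12, 14, 16, 19, 21, 26}, so |A + A| = 13. Thus K = 13/5. For comparison, the minimum possible |A + A| over all 5-element sets is 2·5 − 1 = 9 (so min K = 9/5), attained only by arithmetic progressions.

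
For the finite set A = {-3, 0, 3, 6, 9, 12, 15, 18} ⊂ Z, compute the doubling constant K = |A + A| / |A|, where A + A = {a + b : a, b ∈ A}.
K = |A + A| / |A| = 15/8

Enumerate A + A = {a + b : a, b ∈ A}. With |A| = 8, there are |A|^2 = 64 ordered sum pairs; collecting distinct values, A + A = {-6, -3, 0, 3, 6, 9, 12, 15, 18, 21, 24, 27, 30, 33, 36}, so |A + A| = 15. Thus K = 15/8. Here |A + A| = 2|A| − 1 = 15, the minimum possible — so K = 15/8 is minimal, which holds iff A is an arithmetic progression.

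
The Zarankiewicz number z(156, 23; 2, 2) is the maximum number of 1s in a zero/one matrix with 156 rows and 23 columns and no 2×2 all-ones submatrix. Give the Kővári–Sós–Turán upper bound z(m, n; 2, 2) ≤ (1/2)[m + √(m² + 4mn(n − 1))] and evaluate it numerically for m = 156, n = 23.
z(156, 23; 2, 2) ≤ (1/2)[156 + √(156² + 4·156·23·22)] = (1/2)[156 + √340080] = 369.5819

Kővári–Sós–Turán: let r_1, ..., r_156 be the row sums and z = Σ r_i the total number of 1s. Each pair of columns can share at most one row with both entries 1 (else a 2×2 all-ones block appears), so Σ_i C(r_i, 2) ≤ C(23, 2) = 253. By convexity Σ_i C(r_i, 2) ≥ 156·C(z/156, 2) = z(z − 156)/(2·156), giving z² − 156z − 156·23·22 ≤ 0 and hence z ≤ (1/2)[156 + √(24336 + 4·78936)] = (1/2)[156 + √340080] ≈ (1/2)(156 + 583.1638) = 369.5819.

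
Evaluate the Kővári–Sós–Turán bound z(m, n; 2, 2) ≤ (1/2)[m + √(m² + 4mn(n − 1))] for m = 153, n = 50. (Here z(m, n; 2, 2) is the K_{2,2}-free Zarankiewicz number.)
z(153, 50; 2, 2) ≤ (1/2)[153 + √(153² + 4·153·50·49)] = (1/2)[153 + √1522809] = 693.5107

Kővári–Sós–Turán: let r_1, ..., r_153 be the row sums and z = Σ r_i the total number of 1s. Each pair of columns can share at most one row with both entries 1 (else a 2×2 all-ones block appears), so Σ_i C(r_i, 2) ≤ C(50, 2) = 1225. By convexity Σ_i C(r_i, 2) ≥ 153·C(z/153, 2) = z(z − 153)/(2·153), giving z² − 153z − 153·50·49 ≤ 0 and hence z ≤ (1/2)[153 + √(23409 + 4·374850)] = (1/2)[153 + √1522809] ≈ (1/2)(153 + 1234.0215) = 693.5107.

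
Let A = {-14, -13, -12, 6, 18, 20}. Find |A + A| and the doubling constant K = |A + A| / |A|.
K = |A + A| / |A| = 19/6

Enumerate A + A = {a + b : a, b ∈ A}. With |A| = 6, there are |A|^2 = 36 ordered sum pairs; collecting distinct values, A + A = {-28, -27, -26, -25, -24, -8, -7, -6, 4, 5, 6, 7, 8, 12, 24, 26, 36, 38, 40}, so |A + A| = 19. Thus K = 19/6. For comparison, the minimum possible |A + A| over all 6-element sets is 2·6 − 1 = 11 (so min K = 11/6), attained only by arithmetic progressions.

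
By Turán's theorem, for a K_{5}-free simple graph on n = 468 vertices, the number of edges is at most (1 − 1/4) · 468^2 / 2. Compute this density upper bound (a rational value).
Turán density bound = (3/4) · 468^2/2 = 82134

Turán's theorem: ex(n, K_{r+1}) is achieved by the complete r-partite Turán graph T(n, r) with parts as balanced as possible, and is at most (1 − 1/r) · n^2/2. For r = 4, n = 468: the density bound is (3/4) · 219024/2 = 82134. Since 4 ∣ 468, the Turán graph T(468, 4) has parts of equal size 117, and its edge count e(T(468, 4)) = 82134 attains the density bound exactly.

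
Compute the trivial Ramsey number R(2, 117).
R(2, 117) = 117

R(2, k) = k for all k ≥ 2: in a 2-colouring of K_k, either some edge is red (a red K_2) or all edges are blue (a blue K_k). And K_{116} coloured all-blue has no blue K_117, so R(2, 117) > 116. Hence R(2, 117) = 117.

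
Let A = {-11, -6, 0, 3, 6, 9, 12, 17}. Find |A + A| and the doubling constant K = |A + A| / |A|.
K = |A + A| / |A| = 26/8 = 13/4

Enumerate A + A = {a + b : a, b ∈ A}. With |A| = 8, there are |A|^2 = 64 ordered sum pairs; collecting distinct values, A + A = {-22, -17, -12, -11, -8, -6, -5, -3, -2, 0, 1, 3, 6, 9, 11, 12, 15, 17, 18, 20, 21, 23, 24, 26, 29, 34}, so |A + A| = 26. Thus K = 26/8 = 13/4. For comparison, the minimum possible |A + A| over all 8-element sets is 2·8 − 1 = 15 (so min K = 15/8), attained only by arithmetic progressions.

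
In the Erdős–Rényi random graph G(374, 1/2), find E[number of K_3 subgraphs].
E[# K_3] = C(374, 3) · (1/2)^C(3, 2) = 8649124 / 2^3 = 2162281/2 = 1081140.5

For each 3-subset S of vertices (there are C(374, 3) = 8649124 such S), let X_S = 1 if S induces a K_3 (all C(3, 2) = 3 edges present). Then P(X_S = 1) = (1/2)^3 = 1/8. By linearity of expectation, E[# K_3] = C(374, 3) · (1/2)^3 = 8649124 / 8 = 2162281/2 = 1081140.5.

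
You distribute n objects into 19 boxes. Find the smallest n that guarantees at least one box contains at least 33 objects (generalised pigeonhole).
n = (33 − 1)·19 + 1 = 609

By the generalised pigeonhole principle, to guarantee some box contains ≥ r objects we need more than (r − 1) · k objects total. Threshold: n = (r − 1) · k + 1. With r = 33 and k = 19: n = 32 · 19 + 1 = 608 + 1 = 609. For n = 608 = 32 · 19, we can put exactly 32 objects in every box, avoiding 33 in any single one — so 609 is tight.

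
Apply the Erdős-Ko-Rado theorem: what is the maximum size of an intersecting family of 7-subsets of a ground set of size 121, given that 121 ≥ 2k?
max |F| = C(120, 6) = 3652745460

Erdős-Ko-Rado (1961): when n ≥ 2k, max |F| = C(n−1, k−1). The bound is attained by the star {A : i ∈ A} for any fixed i ∈ [n]. Here C(121−1, 7−1) = C(120, 6) = 3652745460.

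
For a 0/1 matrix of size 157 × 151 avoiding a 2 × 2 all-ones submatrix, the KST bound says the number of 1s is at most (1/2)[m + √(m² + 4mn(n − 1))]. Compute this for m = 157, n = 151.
z(157, 151; 2, 2) ≤ (1/2)[157 + √(157² + 4·157·151·150)] = (1/2)[157 + √14248849] = 1965.8824

Kővári–Sós–Turán: let r_1, ..., r_157 be the row sums and z = Σ r_i the total number of 1s. Each pair of columns can share at most one row with both entries 1 (else a 2×2 all-ones block appears), so Σ_i C(r_i, 2) ≤ C(151, 2) = 11325. By convexity Σ_i C(r_i, 2) ≥ 157·C(z/157, 2) = z(z − 157)/(2·157), giving z² − 157z − 157·151·150 ≤ 0 and hence z ≤ (1/2)[157 + √(24649 + 4·3556050)] = (1/2)[157 + √14248849] ≈ (1/2)(157 + 3774.7648) = 1965.8824.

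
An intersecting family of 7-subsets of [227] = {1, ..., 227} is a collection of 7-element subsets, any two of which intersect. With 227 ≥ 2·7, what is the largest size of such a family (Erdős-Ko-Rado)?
max |F| = C(226, 6) = 173083867320

The Erdős-Ko-Rado theorem states: for n ≥ 2k, an intersecting family of k-subsets of an n-element set has size at most C(n − 1, k − 1), with equality for 'star' families {A ⊆ [n] : |A| = k, i ∈ A} (fix an element i). For n = 227, k = 7: C(226, 6) = 173083867320.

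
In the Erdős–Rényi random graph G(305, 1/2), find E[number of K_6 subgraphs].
E[# K_6] = C(305, 6) · (1/2)^C(6, 2) = 1064089721800 / 2^15 = 133011215225/4096 ≈ 32473441.217041

For each 6-subset S of vertices (there are C(305, 6) = 1064089721800 such S), let X_S = 1 if S induces a K_6 (all C(6, 2) = 15 edges present). Then P(X_S = 1) = (1/2)^15 = 1/32768. By linearity of expectation, E[# K_6] = C(305, 6) · (1/2)^15 = 1064089721800 / 32768 = 133011215225/4096 ≈ 32473441.217041.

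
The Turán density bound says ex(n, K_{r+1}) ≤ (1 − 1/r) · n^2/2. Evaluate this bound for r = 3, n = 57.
Turán density bound = (2/3) · 57^2/2 = 1083

Turán's theorem: ex(n, K_{r+1}) is achieved by the complete r-partite Turán graph T(n, r) with parts as balanced as possible, and is at most (1 − 1/r) · n^2/2. For r = 3, n = 57: the density bound is (2/3) · 3249/2 = 1083. Since 3 ∣ 57, the Turán graph T(57, 3) has parts of equal size 19, and its edge count e(T(57, 3)) = 1083 attains the density bound exactly.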